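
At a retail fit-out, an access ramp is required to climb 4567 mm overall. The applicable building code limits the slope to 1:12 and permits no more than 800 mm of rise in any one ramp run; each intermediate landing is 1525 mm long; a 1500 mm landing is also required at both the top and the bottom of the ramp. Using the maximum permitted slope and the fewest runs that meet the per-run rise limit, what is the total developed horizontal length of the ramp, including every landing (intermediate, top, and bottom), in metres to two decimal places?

4567 / 800 = 5.71, so 6 ramp runs are needed. That means 5 intermediate landings.
Ramp run (horizontal) at 1:12: 4567 × 12 = 54804 mm.
Intermediate landings: 5 × 1525 = 7625 mm.
Top and bottom landings: 2 × 1500 = 3000 mm.
Total = 54804 + 7625 + 3000 = 65429 mm.
= 65.43 m.

65.43 m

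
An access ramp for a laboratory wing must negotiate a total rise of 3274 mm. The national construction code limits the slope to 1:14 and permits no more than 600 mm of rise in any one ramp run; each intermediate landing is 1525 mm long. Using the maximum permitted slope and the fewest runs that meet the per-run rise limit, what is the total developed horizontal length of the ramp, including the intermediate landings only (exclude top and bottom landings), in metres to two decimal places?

3274 / 600 = 5.457 → round up to 6 ramp runs. That means 5 intermediate landings.
Horizontal run for 3274 mm of rise at 1:14 is 3274 × 14 = 45836 mm.
Intermediate landings: 5 × 1525 = 7625 mm.
Total developed length = 45836 + 7625 = 53461 mm.
= 53.46 m.

53.46 m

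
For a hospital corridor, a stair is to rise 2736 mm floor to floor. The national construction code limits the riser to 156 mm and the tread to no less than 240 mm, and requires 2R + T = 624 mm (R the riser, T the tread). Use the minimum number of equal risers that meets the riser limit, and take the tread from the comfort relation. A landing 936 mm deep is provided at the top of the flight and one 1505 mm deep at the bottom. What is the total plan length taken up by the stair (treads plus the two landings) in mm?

2736 / 156 = 17.538 → round up to 18 risers.
Each riser is 2736/18 = 152 mm (≤ 156 mm).
Tread T = 624 − 2 × 152 = 320 mm (≥ 240 mm).
18 risers give 17 treads; going = 17 × 320 = 5440 mm.
Add landings: 5440 + 936 + 1505 = 7881 mm.

7881 mm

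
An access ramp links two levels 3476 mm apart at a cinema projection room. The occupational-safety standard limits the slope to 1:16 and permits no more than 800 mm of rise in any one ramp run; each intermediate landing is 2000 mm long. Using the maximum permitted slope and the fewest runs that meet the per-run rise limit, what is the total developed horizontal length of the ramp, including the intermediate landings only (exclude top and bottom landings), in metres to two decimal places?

At most 800 each: 3476/800 = 4.34, giving 5 ramp runs. That means 4 intermediate landings.
Ramp run (horizontal) at 1:16: 3476 × 16 = 55616 mm.
4 intermediate landings contribute 4 × 2000 = 8000 mm.
Developed length = 55616 + 8000 = 63616 mm.
= 63.62 m.

63.62 m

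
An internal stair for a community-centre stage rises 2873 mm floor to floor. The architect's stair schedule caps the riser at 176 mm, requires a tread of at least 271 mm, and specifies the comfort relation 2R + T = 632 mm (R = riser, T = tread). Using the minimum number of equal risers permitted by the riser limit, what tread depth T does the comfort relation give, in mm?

294 mm

⌈2873/176⌉ = 17 risers.
Each riser is 2873/17 = 169 mm (≤ 176 mm).
T = 632 − 2·169 = 294 mm, which satisfies the 271 mm minimum.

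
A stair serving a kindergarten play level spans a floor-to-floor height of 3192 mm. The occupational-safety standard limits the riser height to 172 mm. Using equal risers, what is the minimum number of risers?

19 risers

3192 / 172 = 18.56, so 19 risers are needed.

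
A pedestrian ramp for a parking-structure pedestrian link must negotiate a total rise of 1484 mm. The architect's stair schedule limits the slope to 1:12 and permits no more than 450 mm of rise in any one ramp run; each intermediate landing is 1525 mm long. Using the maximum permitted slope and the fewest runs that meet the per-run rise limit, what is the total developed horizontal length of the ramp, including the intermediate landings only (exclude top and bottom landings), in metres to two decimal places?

1484 / 450 = 3.298 → round up to 4 ramp runs. That means 3 intermediate landings.
Horizontal run for 1484 mm of rise at 1:12 is 1484 × 12 = 17808 mm.
3 intermediate landings contribute 3 × 1525 = 4575 mm.
Total developed length = 17808 + 4575 = 22383 mm.
= 22.38 m.

22.38 m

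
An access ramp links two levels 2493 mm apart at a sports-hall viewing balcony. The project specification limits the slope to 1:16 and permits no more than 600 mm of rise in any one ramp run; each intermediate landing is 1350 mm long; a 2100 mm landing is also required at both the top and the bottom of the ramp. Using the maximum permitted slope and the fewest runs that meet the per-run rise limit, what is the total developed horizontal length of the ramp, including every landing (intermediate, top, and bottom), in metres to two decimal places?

49.49 m

⌈2493/600⌉ = 5 ramp runs. That means 4 intermediate landings.
Horizontal run for 2493 mm of rise at 1:16 is 2493 × 16 = 39888 mm.
Intermediate landings: 4 × 1350 = 5400 mm.
Top and bottom landings: 2 × 2100 = 4200 mm.
Total = 39888 + 5400 + 4200 = 49488 mm.
= 49.49 m.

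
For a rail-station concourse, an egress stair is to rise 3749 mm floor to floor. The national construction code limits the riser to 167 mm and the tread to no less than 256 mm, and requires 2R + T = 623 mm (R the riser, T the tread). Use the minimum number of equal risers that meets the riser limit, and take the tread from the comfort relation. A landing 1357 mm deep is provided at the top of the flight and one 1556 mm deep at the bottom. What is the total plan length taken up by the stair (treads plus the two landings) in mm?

⌈3749/167⌉ = 23 risers.
R = 3749 ÷ 23 = 163 mm.
From 2R + T = 623: T = 623 − 326 = 297 mm.
Going = (23 − 1) × 297 = 6534 mm.
Enclosure = 6534 + 1357 + 1556 = 9447 mm.

9447 mm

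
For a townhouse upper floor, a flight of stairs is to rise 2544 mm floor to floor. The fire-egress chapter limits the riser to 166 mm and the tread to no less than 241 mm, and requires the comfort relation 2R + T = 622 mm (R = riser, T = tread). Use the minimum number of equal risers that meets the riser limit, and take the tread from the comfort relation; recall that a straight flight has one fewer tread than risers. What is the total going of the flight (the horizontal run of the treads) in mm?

⌈2544/166⌉ = 16 risers.
R = 2544 ÷ 16 = 159 mm.
From 2R + T = 622: T = 622 − 318 = 304 mm.
16 risers give 15 treads; going = 15 × 304 = 4560 mm.

4560 mm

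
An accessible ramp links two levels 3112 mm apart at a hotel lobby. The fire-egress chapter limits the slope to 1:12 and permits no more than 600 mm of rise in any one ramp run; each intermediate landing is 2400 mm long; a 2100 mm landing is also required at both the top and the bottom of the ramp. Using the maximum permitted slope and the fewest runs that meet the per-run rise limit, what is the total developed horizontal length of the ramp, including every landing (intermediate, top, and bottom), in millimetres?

53544 mm

3112 / 600 = 5.187 → round up to 6 ramp runs. That means 5 intermediate landings.
Ramp run (horizontal) at 1:12: 3112 × 12 = 37344 mm.
Intermediate landings: 5 × 2400 = 12000 mm.
Top and bottom landings: 2 × 2100 = 4200 mm.
Total = 37344 + 12000 + 4200 = 53544 mm.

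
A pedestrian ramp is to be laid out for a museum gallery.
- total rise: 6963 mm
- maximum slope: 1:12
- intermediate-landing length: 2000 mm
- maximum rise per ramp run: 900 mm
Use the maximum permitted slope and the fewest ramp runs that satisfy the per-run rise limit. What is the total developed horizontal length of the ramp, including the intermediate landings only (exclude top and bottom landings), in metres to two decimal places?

97.56 m

⌈6963/900⌉ = 8 ramp runs. That means 7 intermediate landings.
Horizontal run for 6963 mm of rise at 1:12 is 6963 × 12 = 83556 mm.
7 intermediate landings contribute 7 × 2000 = 14000 mm.
Total developed length = 83556 + 14000 = 97556 mm.
= 97.56 m.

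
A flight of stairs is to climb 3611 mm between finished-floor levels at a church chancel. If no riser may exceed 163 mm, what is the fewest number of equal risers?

23 risers

⌈3611/163⌉ = 23 risers.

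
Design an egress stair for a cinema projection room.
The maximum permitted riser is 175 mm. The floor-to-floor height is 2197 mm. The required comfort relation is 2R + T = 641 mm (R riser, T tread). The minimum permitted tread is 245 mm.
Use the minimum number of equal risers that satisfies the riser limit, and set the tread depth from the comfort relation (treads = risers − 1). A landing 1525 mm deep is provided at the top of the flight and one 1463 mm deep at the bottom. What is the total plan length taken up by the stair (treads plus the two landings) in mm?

⌈2197/175⌉ = 13 risers.
Riser R = 2197 / 13 = 169 mm, within the 175 mm limit.
Tread T = 641 − 2 × 169 = 303 mm (≥ 245 mm).
13 risers give 12 treads; going = 12 × 303 = 3636 mm.
Add landings: 3636 + 1525 + 1463 = 6624 mm.

6624 mm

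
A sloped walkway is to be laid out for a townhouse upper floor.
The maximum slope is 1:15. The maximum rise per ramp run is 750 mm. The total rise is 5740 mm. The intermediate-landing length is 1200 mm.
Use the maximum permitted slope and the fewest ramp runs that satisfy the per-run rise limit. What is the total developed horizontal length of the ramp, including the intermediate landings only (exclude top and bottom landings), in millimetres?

94500 mm

At most 750 each: 5740/750 = 7.65, giving 8 ramp runs. That means 7 intermediate landings.
Ramp run (horizontal) at 1:15: 5740 × 15 = 86100 mm.
7 intermediate landings contribute 7 × 1200 = 8400 mm.
Developed length = 86100 + 8400 = 94500 mm.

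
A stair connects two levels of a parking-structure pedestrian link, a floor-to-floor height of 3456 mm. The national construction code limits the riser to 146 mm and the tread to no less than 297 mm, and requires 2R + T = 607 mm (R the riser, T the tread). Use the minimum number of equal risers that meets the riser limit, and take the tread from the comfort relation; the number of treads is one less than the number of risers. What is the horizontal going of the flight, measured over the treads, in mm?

7337 mm

3456 / 146 = 23.67, so 24 risers are needed.
Riser R = 3456 / 24 = 144 mm, within the 146 mm limit.
Tread T = 607 − 2 × 144 = 319 mm (≥ 297 mm).
Going = (24 − 1) × 319 = 7337 mm.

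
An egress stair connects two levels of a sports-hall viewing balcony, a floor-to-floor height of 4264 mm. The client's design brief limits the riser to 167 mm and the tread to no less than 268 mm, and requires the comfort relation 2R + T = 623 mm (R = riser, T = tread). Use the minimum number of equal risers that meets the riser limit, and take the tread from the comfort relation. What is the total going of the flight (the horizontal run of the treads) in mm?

7375 mm

4264 / 167 = 25.533 → round up to 26 risers.
R = 4264 ÷ 26 = 164 mm.
Tread T = 623 − 2 × 164 = 295 mm (≥ 268 mm).
Going = (26 − 1) × 295 = 7375 mm.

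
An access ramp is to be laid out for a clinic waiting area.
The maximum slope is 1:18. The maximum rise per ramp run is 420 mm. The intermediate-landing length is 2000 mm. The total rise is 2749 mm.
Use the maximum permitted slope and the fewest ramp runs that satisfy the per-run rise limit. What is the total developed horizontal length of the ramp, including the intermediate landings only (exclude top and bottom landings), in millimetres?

2749 / 420 = 6.55, so 7 ramp runs are needed. That means 6 intermediate landings.
Ramp run (horizontal) at 1:18: 2749 × 18 = 49482 mm.
Intermediate landings: 6 × 2000 = 12000 mm.
Developed length = 49482 + 12000 = 61482 mm.

61482 mm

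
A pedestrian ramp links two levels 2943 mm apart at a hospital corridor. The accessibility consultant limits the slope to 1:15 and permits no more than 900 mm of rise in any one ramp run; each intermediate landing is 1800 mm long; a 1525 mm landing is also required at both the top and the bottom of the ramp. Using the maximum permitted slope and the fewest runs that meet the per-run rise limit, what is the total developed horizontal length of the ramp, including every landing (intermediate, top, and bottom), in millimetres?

52595 mm

2943 / 900 = 3.270 → round up to 4 ramp runs. That means 3 intermediate landings.
Ramp run (horizontal) at 1:15: 2943 × 15 = 44145 mm.
Intermediate landings: 3 × 1800 = 5400 mm.
Top and bottom landings: 2 × 1525 = 3050 mm.
Total = 44145 + 5400 + 3050 = 52595 mm.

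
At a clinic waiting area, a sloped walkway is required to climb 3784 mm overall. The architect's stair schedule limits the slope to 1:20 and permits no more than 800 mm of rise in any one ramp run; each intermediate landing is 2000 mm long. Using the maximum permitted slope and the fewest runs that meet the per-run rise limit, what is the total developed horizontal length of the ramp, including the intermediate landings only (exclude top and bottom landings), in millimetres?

At most 800 each: 3784/800 = 4.73, giving 5 ramp runs. That means 4 intermediate landings.
Ramp run (horizontal) at 1:20: 3784 × 20 = 75680 mm.
Intermediate landings: 4 × 2000 = 8000 mm.
Developed length = 75680 + 8000 = 83680 mm.

83680 mm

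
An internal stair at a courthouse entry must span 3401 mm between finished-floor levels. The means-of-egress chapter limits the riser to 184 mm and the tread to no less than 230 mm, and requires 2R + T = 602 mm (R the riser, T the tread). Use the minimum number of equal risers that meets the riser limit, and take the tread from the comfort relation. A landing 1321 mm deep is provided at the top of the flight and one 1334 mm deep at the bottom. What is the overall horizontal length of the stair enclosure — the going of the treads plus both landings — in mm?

7047 mm

3401 / 184 = 18.484 → round up to 19 risers.
Riser R = 3401 / 19 = 179 mm, within the 184 mm limit.
T = 602 − 2·179 = 244 mm, which satisfies the 230 mm minimum.
Going = (19 − 1) × 244 = 4392 mm.
Add landings: 4392 + 1321 + 1334 = 7047 mm.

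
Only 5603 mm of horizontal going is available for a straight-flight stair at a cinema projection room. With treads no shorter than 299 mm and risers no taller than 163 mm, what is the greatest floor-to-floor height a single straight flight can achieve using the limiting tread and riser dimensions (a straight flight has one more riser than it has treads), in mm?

3097 mm

Treads that fit: ⌊5603 / 299⌋ = 18.
Risers = treads + 1 = 19.
Maximum height = 19 × 163 = 3097 mm.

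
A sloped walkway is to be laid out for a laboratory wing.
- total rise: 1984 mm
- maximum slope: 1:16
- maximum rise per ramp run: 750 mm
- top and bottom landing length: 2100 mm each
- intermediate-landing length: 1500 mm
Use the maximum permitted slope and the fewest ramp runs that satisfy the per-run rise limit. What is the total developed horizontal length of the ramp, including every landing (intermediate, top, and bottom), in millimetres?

1984 / 750 = 2.65, so 3 ramp runs are needed. That means 2 intermediate landings.
Ramp run (horizontal) at 1:16: 1984 × 16 = 31744 mm.
2 intermediate landings contribute 2 × 1500 = 3000 mm.
Top and bottom landings: 2 × 2100 = 4200 mm.
Total = 31744 + 3000 + 4200 = 38944 mm.

38944 mm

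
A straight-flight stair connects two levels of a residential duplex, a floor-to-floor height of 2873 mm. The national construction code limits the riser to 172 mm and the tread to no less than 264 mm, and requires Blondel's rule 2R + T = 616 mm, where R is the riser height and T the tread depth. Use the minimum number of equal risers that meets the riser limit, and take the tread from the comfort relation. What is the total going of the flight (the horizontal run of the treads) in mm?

At most 172 each: 2873/172 = 16.70, giving 17 risers.
Riser R = 2873 / 17 = 169 mm, within the 172 mm limit.
From 2R + T = 616: T = 616 − 338 = 278 mm.
17 risers give 16 treads; going = 16 × 278 = 4448 mm.

4448 mm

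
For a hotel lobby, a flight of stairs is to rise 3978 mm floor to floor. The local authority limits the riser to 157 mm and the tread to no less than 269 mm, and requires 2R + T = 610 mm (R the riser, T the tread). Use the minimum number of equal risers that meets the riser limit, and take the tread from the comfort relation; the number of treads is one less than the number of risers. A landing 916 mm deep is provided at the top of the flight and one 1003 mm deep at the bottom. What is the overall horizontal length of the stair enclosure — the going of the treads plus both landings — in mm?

3978 / 157 = 25.338 → round up to 26 risers.
Riser R = 3978 / 26 = 153 mm, within the 157 mm limit.
Tread T = 610 − 2 × 153 = 304 mm (≥ 269 mm).
Going = (26 − 1) × 304 = 7600 mm.
Enclosure = 7600 + 916 + 1003 = 9519 mm.

9519 mm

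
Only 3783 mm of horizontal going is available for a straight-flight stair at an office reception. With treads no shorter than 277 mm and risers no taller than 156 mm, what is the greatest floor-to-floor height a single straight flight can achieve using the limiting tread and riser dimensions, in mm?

3783 / 277 = 13.66, so 13 treads fit.
Risers = treads + 1 = 14.
Maximum height = 14 × 156 = 2184 mm.

2184 mm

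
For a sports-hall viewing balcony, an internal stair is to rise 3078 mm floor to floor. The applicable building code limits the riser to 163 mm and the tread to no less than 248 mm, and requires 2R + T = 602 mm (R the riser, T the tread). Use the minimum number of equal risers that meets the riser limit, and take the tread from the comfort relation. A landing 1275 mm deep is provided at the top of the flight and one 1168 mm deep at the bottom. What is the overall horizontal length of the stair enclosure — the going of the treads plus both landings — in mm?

7447 mm

⌈3078/163⌉ = 19 risers.
Each riser is 3078/19 = 162 mm (≤ 163 mm).
From 2R + T = 602: T = 602 − 324 = 278 mm.
Going = (19 − 1) × 278 = 5004 mm.
Add landings: 5004 + 1275 + 1168 = 7447 mm.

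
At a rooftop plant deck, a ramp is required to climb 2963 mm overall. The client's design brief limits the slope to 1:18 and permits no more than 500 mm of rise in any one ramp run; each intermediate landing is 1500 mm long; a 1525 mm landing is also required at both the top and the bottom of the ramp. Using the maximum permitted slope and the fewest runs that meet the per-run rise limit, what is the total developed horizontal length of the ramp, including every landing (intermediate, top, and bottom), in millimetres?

63884 mm

2963 / 500 = 5.926 → round up to 6 ramp runs. That means 5 intermediate landings.
Ramp run (horizontal) at 1:18: 2963 × 18 = 53334 mm.
Intermediate landings: 5 × 1500 = 7500 mm.
Top and bottom landings: 2 × 1525 = 3050 mm.
Total = 53334 + 7500 + 3050 = 63884 mm.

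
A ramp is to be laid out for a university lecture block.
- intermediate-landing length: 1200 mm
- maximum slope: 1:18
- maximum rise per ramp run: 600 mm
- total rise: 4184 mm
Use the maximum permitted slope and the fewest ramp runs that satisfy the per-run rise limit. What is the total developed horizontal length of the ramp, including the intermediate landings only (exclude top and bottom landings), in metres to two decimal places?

⌈4184/600⌉ = 7 ramp runs. That means 6 intermediate landings.
Ramp run (horizontal) at 1:18: 4184 × 18 = 75312 mm.
Intermediate landings: 6 × 1200 = 7200 mm.
Total developed length = 75312 + 7200 = 82512 mm.
= 82.51 m.

82.51 m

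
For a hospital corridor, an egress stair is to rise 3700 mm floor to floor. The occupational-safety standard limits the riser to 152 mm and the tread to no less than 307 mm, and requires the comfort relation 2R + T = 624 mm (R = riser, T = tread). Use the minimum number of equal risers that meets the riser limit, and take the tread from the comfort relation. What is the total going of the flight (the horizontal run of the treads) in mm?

⌈3700/152⌉ = 25 risers.
Riser R = 3700 / 25 = 148 mm, within the 152 mm limit.
From 2R + T = 624: T = 624 − 296 = 328 mm.
25 risers give 24 treads; going = 24 × 328 = 7872 mm.

7872 mm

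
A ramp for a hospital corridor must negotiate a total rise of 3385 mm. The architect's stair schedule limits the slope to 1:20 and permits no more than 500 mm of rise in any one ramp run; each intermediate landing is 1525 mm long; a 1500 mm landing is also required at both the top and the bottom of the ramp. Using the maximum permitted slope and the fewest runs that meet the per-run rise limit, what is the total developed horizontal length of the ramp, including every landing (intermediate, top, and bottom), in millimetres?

79850 mm

3385 / 500 = 6.770 → round up to 7 ramp runs. That means 6 intermediate landings.
Ramp run (horizontal) at 1:20: 3385 × 20 = 67700 mm.
Intermediate landings: 6 × 1525 = 9150 mm.
Top and bottom landings: 2 × 1500 = 3000 mm.
Total = 67700 + 9150 + 3000 = 79850 mm.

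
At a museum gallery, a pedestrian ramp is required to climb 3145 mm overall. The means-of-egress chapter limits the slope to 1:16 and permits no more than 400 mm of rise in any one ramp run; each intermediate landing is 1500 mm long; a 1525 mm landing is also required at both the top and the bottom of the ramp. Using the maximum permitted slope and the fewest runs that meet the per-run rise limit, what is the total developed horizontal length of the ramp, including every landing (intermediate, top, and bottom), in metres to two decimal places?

3145 / 400 = 7.86, so 8 ramp runs are needed. That means 7 intermediate landings.
Ramp run (horizontal) at 1:16: 3145 × 16 = 50320 mm.
Intermediate landings: 7 × 1500 = 10500 mm.
Top and bottom landings: 2 × 1525 = 3050 mm.
Total = 50320 + 10500 + 3050 = 63870 mm.
= 63.87 m.

63.87 m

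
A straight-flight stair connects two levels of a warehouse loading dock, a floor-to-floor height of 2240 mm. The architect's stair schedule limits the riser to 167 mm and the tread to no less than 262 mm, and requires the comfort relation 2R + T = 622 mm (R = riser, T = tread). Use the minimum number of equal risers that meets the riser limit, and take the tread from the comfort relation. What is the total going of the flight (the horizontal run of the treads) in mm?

⌈2240/167⌉ = 14 risers.
R = 2240 ÷ 14 = 160 mm.
Tread T = 622 − 2 × 160 = 302 mm (≥ 262 mm).
Treads = 14 − 1 = 13; going = 13 × 302 = 3926 mm.

3926 mm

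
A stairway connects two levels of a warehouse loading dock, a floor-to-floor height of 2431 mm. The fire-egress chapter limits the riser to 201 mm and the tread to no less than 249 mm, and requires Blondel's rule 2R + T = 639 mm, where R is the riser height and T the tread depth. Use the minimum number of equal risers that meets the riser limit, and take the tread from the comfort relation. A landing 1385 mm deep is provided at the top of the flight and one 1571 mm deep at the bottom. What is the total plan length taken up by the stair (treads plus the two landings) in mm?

2431 / 201 = 12.095 → round up to 13 risers.
Riser R = 2431 / 13 = 187 mm, within the 201 mm limit.
Tread T = 639 − 2 × 187 = 265 mm (≥ 249 mm).
Treads = 13 − 1 = 12; going = 12 × 265 = 3180 mm.
Add landings: 3180 + 1385 + 1571 = 6136 mm.

6136 mm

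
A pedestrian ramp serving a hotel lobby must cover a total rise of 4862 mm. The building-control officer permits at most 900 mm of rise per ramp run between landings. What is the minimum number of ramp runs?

6 runs

At most 900 each: 4862/900 = 5.40, giving 6 ramp runs.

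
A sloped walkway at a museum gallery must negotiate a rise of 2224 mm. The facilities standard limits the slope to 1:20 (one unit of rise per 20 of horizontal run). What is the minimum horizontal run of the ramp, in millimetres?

At 1:20 the run is 20 × 2224 = 44480 mm.

44480 mm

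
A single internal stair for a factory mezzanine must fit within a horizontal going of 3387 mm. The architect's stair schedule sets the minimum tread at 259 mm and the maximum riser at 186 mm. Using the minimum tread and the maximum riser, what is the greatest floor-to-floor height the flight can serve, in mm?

Treads that fit: ⌊3387 / 259⌋ = 13.
Risers = treads + 1 = 14.
Maximum height = 14 × 186 = 2604 mm.

2604 mm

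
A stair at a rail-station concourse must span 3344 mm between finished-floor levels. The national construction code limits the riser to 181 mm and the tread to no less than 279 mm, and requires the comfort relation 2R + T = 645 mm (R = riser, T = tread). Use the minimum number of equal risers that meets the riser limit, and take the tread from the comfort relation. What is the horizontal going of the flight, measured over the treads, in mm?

5274 mm

3344 / 181 = 18.48, so 19 risers are needed.
Riser R = 3344 / 19 = 176 mm, within the 181 mm limit.
T = 645 − 2·176 = 293 mm, which satisfies the 279 mm minimum.
Treads = 19 − 1 = 18; going = 18 × 293 = 5274 mm.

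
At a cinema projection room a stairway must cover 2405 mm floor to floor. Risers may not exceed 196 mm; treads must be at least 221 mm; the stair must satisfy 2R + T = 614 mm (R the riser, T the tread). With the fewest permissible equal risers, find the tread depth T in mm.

2405 / 196 = 12.27, so 13 risers are needed.
Each riser is 2405/13 = 185 mm (≤ 196 mm).
From 2R + T = 614: T = 614 − 370 = 244 mm.

244 mm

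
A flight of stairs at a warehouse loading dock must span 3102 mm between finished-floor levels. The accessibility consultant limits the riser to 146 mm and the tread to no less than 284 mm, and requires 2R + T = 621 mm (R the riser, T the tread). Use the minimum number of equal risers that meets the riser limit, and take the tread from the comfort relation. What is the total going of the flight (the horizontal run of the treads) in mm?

At most 146 each: 3102/146 = 21.25, giving 22 risers.
Riser R = 3102 / 22 = 141 mm, within the 146 mm limit.
T = 621 − 2·141 = 339 mm, which satisfies the 284 mm minimum.
22 risers give 21 treads; going = 21 × 339 = 7119 mm.

7119 mm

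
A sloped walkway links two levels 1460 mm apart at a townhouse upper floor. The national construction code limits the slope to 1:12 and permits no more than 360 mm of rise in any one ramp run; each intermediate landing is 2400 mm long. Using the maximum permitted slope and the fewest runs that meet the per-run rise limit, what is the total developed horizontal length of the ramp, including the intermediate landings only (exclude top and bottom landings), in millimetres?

⌈1460/360⌉ = 5 ramp runs. That means 4 intermediate landings.
Ramp run (horizontal) at 1:12: 1460 × 12 = 17520 mm.
4 intermediate landings contribute 4 × 2400 = 9600 mm.
Developed length = 17520 + 9600 = 27120 mm.

27120 mm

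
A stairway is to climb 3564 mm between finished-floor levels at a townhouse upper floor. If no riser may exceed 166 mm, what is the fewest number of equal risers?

22 risers

3564 / 166 = 21.47, so 22 risers are needed.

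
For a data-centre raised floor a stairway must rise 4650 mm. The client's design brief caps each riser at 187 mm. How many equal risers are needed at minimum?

25 risers

4650 / 187 = 24.866 → round up to 25 risers.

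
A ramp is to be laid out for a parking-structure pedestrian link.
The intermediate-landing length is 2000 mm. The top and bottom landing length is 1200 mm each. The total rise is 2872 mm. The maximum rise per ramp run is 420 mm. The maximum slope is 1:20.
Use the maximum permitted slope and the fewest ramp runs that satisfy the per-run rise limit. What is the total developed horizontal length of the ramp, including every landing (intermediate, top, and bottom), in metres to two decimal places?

71.84 m

At most 420 each: 2872/420 = 6.84, giving 7 ramp runs. That means 6 intermediate landings.
Ramp run (horizontal) at 1:20: 2872 × 20 = 57440 mm.
Intermediate landings: 6 × 2000 = 12000 mm.
Top and bottom landings: 2 × 1200 = 2400 mm.
Total = 57440 + 12000 + 2400 = 71840 mm.
= 71.84 m.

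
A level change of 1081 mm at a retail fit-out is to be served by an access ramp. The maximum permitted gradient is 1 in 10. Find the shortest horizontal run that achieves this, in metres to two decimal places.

Run = rise × 10 = 1081 × 10 = 10810 mm.
10810 mm = 10.81 m.

10.81 m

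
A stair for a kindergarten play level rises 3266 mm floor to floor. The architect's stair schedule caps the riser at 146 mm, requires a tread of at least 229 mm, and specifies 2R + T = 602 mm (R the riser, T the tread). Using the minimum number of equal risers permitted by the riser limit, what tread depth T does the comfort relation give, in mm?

At most 146 each: 3266/146 = 22.37, giving 23 risers.
Riser R = 3266 / 23 = 142 mm, within the 146 mm limit.
From 2R + T = 602: T = 602 − 284 = 318 mm.

318 mm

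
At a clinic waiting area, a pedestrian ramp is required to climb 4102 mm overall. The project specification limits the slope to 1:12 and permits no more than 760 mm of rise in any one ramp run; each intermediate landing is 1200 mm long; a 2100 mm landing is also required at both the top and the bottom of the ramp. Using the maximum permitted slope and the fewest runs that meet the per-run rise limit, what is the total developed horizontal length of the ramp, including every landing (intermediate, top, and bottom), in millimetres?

⌈4102/760⌉ = 6 ramp runs. That means 5 intermediate landings.
Ramp run (horizontal) at 1:12: 4102 × 12 = 49224 mm.
Intermediate landings: 5 × 1200 = 6000 mm.
Top and bottom landings: 2 × 2100 = 4200 mm.
Total = 49224 + 6000 + 4200 = 59424 mm.

59424 mm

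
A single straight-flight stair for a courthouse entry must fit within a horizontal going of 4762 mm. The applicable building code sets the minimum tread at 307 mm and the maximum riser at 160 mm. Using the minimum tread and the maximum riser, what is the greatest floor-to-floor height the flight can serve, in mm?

4762 / 307 = 15.51, so 15 treads fit.
Risers = treads + 1 = 16.
Maximum height = 16 × 160 = 2560 mm.

2560 mm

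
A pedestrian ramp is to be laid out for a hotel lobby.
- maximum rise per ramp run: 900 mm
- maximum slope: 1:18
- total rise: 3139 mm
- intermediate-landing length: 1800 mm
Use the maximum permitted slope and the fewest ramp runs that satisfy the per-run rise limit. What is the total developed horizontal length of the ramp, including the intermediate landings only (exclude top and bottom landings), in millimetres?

3139 / 900 = 3.49, so 4 ramp runs are needed. That means 3 intermediate landings.
Horizontal run for 3139 mm of rise at 1:18 is 3139 × 18 = 56502 mm.
Intermediate landings: 3 × 1800 = 5400 mm.
Developed length = 56502 + 5400 = 61902 mm.

61902 mm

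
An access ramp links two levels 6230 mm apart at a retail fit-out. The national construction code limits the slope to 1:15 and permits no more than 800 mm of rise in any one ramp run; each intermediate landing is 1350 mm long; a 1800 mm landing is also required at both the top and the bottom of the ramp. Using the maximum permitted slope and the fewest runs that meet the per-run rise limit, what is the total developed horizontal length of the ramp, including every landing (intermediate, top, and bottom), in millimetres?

106500 mm

6230 / 800 = 7.787 → round up to 8 ramp runs. That means 7 intermediate landings.
Horizontal run for 6230 mm of rise at 1:15 is 6230 × 15 = 93450 mm.
Intermediate landings: 7 × 1350 = 9450 mm.
Top and bottom landings: 2 × 1800 = 3600 mm.
Total = 93450 + 9450 + 3600 = 106500 mm.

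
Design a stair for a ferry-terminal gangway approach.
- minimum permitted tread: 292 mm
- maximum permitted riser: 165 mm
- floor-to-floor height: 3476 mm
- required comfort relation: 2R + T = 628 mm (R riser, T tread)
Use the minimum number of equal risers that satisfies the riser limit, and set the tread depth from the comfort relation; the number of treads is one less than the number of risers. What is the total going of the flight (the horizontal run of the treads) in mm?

3476 / 165 = 21.067 → round up to 22 risers.
Each riser is 3476/22 = 158 mm (≤ 165 mm).
From 2R + T = 628: T = 628 − 316 = 312 mm.
Treads = 22 − 1 = 21; going = 21 × 312 = 6552 mm.

6552 mm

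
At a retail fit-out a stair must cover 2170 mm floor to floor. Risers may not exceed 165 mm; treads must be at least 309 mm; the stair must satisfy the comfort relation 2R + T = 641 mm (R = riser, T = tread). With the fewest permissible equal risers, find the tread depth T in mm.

331 mm

At most 165 each: 2170/165 = 13.15, giving 14 risers.
Each riser is 2170/14 = 155 mm (≤ 165 mm).
From 2R + T = 641: T = 641 − 310 = 331 mm.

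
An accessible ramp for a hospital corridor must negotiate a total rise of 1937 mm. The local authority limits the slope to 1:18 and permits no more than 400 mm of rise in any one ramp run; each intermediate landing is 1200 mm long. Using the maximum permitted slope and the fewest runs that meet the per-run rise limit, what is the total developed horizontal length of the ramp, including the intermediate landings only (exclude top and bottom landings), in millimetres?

⌈1937/400⌉ = 5 ramp runs. That means 4 intermediate landings.
Horizontal run for 1937 mm of rise at 1:18 is 1937 × 18 = 34866 mm.
4 intermediate landings contribute 4 × 1200 = 4800 mm.
Total developed length = 34866 + 4800 = 39666 mm.

39666 mm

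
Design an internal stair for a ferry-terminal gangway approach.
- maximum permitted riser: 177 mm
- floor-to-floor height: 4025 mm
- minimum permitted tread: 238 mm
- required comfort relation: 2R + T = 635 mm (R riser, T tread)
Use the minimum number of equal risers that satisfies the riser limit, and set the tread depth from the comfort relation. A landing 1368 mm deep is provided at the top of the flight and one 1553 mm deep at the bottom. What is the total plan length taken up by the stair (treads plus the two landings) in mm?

⌈4025/177⌉ = 23 risers.
R = 4025 ÷ 23 = 175 mm.
Tread T = 635 − 2 × 175 = 285 mm (≥ 238 mm).
23 risers give 22 treads; going = 22 × 285 = 6270 mm.
Enclosure = 6270 + 1368 + 1553 = 9191 mm.

9191 mm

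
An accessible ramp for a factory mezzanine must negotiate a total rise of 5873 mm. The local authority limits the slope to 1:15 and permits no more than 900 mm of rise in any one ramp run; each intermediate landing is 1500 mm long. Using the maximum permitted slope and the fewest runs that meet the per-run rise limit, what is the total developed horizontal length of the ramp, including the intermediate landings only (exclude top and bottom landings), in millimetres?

5873 / 900 = 6.53, so 7 ramp runs are needed. That means 6 intermediate landings.
Horizontal run for 5873 mm of rise at 1:15 is 5873 × 15 = 88095 mm.
Intermediate landings: 6 × 1500 = 9000 mm.
Developed length = 88095 + 9000 = 97095 mm.

97095 mm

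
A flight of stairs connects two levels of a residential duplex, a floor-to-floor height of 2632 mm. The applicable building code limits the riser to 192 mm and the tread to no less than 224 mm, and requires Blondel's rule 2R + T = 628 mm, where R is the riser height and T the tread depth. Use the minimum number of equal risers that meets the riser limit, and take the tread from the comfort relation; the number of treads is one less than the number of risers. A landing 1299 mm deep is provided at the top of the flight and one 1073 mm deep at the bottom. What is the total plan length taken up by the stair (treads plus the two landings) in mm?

5648 mm

2632 / 192 = 13.708 → round up to 14 risers.
Each riser is 2632/14 = 188 mm (≤ 192 mm).
From 2R + T = 628: T = 628 − 376 = 252 mm.
Going = (14 − 1) × 252 = 3276 mm.
Enclosure = 3276 + 1299 + 1073 = 5648 mm.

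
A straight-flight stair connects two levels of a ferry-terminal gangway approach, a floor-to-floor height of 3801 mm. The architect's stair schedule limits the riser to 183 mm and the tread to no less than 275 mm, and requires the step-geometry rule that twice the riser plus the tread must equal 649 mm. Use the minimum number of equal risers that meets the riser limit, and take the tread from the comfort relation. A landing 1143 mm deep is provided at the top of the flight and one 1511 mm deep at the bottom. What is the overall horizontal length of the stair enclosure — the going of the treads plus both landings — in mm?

8394 mm

At most 183 each: 3801/183 = 20.77, giving 21 risers.
Each riser is 3801/21 = 181 mm (≤ 183 mm).
Tread T = 649 − 2 × 181 = 287 mm (≥ 275 mm).
Going = (21 − 1) × 287 = 5740 mm.
Enclosure = 5740 + 1143 + 1511 = 8394 mm.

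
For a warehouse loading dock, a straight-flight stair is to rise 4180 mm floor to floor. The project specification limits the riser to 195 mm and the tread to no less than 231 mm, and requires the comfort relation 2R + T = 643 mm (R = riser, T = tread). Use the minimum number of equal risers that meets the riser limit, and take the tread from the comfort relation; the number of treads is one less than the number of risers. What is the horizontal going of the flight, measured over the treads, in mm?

4180 / 195 = 21.44, so 22 risers are needed.
R = 4180 ÷ 22 = 190 mm.
Tread T = 643 − 2 × 190 = 263 mm (≥ 231 mm).
Going = (22 − 1) × 263 = 5523 mm.

5523 mm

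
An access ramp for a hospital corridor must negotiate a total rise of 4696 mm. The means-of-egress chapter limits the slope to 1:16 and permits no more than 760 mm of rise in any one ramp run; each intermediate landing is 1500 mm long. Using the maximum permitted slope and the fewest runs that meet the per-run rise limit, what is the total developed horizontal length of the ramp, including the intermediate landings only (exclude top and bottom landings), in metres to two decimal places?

84.14 m

At most 760 each: 4696/760 = 6.18, giving 7 ramp runs. That means 6 intermediate landings.
Ramp run (horizontal) at 1:16: 4696 × 16 = 75136 mm.
Intermediate landings: 6 × 1500 = 9000 mm.
Total developed length = 75136 + 9000 = 84136 mm.
= 84.14 m.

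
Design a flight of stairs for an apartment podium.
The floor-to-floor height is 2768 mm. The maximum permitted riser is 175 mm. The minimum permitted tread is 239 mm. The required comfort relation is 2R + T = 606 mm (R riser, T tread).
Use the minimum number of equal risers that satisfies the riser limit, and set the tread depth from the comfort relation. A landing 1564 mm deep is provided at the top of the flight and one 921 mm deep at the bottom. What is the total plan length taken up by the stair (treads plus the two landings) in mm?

6385 mm

2768 / 175 = 15.817 → round up to 16 risers.
Riser R = 2768 / 16 = 173 mm, within the 175 mm limit.
Tread T = 606 − 2 × 173 = 260 mm (≥ 239 mm).
16 risers give 15 treads; going = 15 × 260 = 3900 mm.
Add landings: 3900 + 1564 + 921 = 6385 mm.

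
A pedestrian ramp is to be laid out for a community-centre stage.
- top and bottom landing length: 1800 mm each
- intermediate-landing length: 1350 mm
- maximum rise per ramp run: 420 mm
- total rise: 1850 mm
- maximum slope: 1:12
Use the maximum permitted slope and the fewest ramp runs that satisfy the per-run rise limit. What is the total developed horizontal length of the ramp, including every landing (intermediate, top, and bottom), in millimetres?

31200 mm

At most 420 each: 1850/420 = 4.40, giving 5 ramp runs. That means 4 intermediate landings.
Ramp run (horizontal) at 1:12: 1850 × 12 = 22200 mm.
Intermediate landings: 4 × 1350 = 5400 mm.
Top and bottom landings: 2 × 1800 = 3600 mm.
Total = 22200 + 5400 + 3600 = 31200 mm.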